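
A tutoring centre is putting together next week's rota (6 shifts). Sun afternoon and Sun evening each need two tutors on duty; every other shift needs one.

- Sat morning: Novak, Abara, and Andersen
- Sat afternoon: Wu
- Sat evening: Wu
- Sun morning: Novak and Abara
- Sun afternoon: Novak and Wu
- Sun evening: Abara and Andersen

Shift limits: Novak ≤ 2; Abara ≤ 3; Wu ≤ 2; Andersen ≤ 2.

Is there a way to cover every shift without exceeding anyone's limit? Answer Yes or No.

No

Total capacity is 9 and 8 slots are needed, so capacity alone doesn't rule it out.
Shifts {Sat afternoon, Sat evening, Sun afternoon} need 4 worker-slots in total, but the tutors available for any of those shifts (Novak and Wu) can supply at most 3 among them. So no valid schedule exists.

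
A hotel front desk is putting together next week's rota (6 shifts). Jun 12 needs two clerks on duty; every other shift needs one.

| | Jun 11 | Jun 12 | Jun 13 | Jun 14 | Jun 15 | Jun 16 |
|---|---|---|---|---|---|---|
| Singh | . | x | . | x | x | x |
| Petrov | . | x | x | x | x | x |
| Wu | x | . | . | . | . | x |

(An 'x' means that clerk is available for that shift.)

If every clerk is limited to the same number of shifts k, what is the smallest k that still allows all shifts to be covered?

3

With 3 clerks and 7 worker-slots to fill, someone must work at least ⌈7/3⌉ = 3 shifts, so k ≥ 3.
k = 3 works: Jun 11→Wu, Jun 12→Singh+Petrov, Jun 13→Petrov, Jun 14→Singh, Jun 15→Singh, Jun 16→Petrov.
Loads: Singh 3, Petrov 3, Wu 1 — all ≤ 3.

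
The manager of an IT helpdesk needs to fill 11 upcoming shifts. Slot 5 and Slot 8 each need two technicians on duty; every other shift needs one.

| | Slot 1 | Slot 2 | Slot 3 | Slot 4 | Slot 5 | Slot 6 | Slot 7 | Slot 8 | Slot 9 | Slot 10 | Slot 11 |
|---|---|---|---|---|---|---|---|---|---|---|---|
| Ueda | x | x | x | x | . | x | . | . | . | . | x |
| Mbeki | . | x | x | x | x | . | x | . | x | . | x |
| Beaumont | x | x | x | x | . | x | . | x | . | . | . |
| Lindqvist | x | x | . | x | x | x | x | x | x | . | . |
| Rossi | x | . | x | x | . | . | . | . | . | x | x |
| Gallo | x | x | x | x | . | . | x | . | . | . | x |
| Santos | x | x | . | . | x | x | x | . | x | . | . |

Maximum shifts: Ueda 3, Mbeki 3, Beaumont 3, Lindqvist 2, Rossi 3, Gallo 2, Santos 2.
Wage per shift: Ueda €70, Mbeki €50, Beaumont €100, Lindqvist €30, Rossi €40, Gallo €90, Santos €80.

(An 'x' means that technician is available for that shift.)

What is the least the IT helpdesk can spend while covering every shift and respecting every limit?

Slot 8 can only be covered by Beaumont and Lindqvist, so that assignment is forced.
Slot 10 can only be covered by Rossi, so that assignment is forced.
Picking the cheapest available technician for each shift independently would cost €510, but that ignores the shift limits.
An optimal schedule: Slot 1→Ueda, Slot 2→Santos, Slot 3→Rossi, Slot 4→Ueda, Slot 5→Lindqvist+Mbeki, Slot 6→Ueda, Slot 7→Mbeki, Slot 8→Lindqvist+Beaumont, Slot 9→Mbeki, Slot 10→Rossi, Slot 11→Rossi.
Total: 70 + 80 + 40 + 70 + 30 + 50 + 70 + 50 + 30 + 100 + 50 + 40 + 40 = €720.

€720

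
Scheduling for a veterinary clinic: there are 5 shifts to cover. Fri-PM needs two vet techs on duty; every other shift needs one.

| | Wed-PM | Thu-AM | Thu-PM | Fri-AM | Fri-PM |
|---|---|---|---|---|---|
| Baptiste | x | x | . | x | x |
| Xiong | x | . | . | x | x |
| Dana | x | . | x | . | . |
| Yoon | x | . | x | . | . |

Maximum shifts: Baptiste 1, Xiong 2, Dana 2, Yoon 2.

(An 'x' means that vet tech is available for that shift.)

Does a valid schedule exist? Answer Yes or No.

Total capacity is 7 and 6 slots are needed, so capacity alone doesn't rule it out.
Shifts {Thu-AM, Fri-PM} need 3 worker-slots in total, but the vet techs available for any of those shifts (Baptiste and Xiong) can supply at most 2 among them. So no valid schedule exists.

No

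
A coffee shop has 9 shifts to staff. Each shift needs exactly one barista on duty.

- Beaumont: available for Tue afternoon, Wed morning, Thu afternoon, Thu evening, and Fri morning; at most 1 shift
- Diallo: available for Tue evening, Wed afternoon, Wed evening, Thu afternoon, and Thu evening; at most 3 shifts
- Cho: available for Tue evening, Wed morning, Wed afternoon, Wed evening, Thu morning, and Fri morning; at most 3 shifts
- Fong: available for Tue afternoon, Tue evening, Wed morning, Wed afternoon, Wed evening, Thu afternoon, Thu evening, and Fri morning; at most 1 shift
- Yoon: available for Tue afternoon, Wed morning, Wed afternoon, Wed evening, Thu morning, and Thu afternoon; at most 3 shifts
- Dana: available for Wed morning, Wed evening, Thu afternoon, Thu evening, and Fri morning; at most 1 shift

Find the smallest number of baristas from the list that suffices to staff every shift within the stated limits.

9 slots to fill and no one can take more than 3, so at least ⌈9/3⌉ = 3 baristas are needed.
Diallo, Cho, and Yoon alone can cover everything: Tue afternoon→Yoon, Tue evening→Diallo, Wed morning→Cho, Wed afternoon→Yoon, Wed evening→Yoon, Thu morning→Cho, Thu afternoon→Diallo, Thu evening→Diallo, Fri morning→Cho.

3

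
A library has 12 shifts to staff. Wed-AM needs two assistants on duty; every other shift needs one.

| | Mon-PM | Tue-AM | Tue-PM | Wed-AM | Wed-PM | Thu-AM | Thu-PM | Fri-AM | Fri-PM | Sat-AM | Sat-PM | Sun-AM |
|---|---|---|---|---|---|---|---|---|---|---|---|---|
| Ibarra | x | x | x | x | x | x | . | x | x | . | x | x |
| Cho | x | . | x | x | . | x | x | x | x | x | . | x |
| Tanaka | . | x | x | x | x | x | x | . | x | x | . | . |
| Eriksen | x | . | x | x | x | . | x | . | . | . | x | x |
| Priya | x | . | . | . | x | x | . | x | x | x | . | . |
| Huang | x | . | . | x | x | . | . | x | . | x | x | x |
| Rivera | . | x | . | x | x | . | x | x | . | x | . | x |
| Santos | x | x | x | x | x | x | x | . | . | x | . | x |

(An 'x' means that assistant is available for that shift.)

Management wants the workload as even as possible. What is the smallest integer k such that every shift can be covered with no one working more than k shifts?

2

With 8 assistants and 13 worker-slots to fill, someone must work at least ⌈13/8⌉ = 2 shifts, so k ≥ 2.
k = 2 works: Mon-PM→Eriksen, Tue-AM→Ibarra, Tue-PM→Cho, Wed-AM→Huang+Rivera, Wed-PM→Huang, Thu-AM→Tanaka, Thu-PM→Tanaka, Fri-AM→Priya, Fri-PM→Cho, Sat-AM→Priya, Sat-PM→Ibarra, Sun-AM→Eriksen.
Loads: Ibarra 2, Cho 2, Tanaka 2, Eriksen 2, Priya 2, Huang 2, Rivera 1, Santos 0 — all ≤ 2.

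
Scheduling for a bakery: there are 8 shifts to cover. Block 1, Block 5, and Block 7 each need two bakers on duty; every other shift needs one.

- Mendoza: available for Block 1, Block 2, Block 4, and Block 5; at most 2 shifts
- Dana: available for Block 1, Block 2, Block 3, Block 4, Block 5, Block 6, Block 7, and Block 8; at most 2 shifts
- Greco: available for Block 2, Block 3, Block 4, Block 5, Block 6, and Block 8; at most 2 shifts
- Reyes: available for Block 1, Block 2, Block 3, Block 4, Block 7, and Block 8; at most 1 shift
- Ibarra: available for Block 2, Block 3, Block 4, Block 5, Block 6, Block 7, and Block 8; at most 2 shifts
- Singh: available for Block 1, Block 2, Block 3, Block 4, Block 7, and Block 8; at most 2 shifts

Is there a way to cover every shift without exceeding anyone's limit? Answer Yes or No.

One valid schedule: Block 1→Mendoza+Reyes, Block 2→Mendoza, Block 3→Dana, Block 4→Singh, Block 5→Greco+Ibarra, Block 6→Dana, Block 7→Ibarra+Singh, Block 8→Greco.
Loads: Mendoza 2/2, Dana 2/2, Greco 2/2, Reyes 1/1, Ibarra 2/2, Singh 2/2 — all within limits.

Yes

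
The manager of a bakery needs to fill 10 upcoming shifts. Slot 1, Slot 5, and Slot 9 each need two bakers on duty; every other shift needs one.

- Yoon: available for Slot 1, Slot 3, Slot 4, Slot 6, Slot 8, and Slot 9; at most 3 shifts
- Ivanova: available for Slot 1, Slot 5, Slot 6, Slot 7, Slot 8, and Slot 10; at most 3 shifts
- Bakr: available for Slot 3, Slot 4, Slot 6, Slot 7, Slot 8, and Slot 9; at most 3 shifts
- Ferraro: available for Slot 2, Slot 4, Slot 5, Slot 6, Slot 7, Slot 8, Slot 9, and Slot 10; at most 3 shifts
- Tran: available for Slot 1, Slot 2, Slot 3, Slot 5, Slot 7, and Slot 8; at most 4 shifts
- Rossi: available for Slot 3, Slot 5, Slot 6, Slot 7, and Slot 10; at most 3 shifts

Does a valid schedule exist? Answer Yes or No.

One valid schedule: Slot 1→Yoon+Ivanova, Slot 2→Ferraro, Slot 3→Bakr, Slot 4→Yoon, Slot 5→Ferraro+Tran, Slot 6→Ivanova, Slot 7→Bakr, Slot 8→Ferraro, Slot 9→Yoon+Bakr, Slot 10→Ivanova.
Loads: Yoon 3/3, Ivanova 3/3, Bakr 3/3, Ferraro 3/3, Tran 1/4, Rossi 0/3 — all within limits.

Yes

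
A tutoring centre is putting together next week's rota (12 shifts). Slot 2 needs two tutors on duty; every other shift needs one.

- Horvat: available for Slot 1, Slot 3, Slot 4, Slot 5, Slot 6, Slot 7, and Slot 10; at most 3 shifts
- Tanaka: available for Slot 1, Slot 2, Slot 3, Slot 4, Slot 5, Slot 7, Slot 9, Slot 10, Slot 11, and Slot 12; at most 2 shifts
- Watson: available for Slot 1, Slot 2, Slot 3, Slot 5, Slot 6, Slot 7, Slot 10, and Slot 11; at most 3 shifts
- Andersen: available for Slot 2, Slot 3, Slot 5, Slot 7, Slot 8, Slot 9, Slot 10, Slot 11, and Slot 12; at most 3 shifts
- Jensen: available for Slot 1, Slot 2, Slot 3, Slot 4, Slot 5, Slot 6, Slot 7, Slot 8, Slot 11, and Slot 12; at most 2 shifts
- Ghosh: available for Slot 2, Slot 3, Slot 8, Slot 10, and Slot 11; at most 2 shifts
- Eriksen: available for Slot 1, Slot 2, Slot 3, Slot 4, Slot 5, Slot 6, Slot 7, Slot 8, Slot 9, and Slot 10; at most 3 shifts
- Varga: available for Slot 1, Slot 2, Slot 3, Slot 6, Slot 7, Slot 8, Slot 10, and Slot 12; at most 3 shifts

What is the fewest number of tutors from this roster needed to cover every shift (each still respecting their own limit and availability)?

13 slots to fill and no one can take more than 3, so at least ⌈13/3⌉ = 5 tutors are needed.
Horvat, Tanaka, Watson, Andersen, and Jensen alone can cover everything: Slot 1→Horvat, Slot 2→Andersen+Jensen, Slot 3→Watson, Slot 4→Horvat, Slot 5→Andersen, Slot 6→Horvat, Slot 7→Jensen, Slot 8→Andersen, Slot 9→Tanaka, Slot 10→Watson, Slot 11→Watson, Slot 12→Tanaka.

5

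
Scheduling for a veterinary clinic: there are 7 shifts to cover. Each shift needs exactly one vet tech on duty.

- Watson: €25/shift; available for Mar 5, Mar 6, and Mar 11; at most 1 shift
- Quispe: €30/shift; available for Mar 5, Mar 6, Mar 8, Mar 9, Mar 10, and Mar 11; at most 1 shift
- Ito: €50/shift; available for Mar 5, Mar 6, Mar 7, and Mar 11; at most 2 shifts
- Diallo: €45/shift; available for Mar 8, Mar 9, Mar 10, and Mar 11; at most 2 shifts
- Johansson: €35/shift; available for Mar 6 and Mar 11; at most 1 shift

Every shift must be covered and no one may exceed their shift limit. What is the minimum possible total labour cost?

Mar 7 can only be covered by Ito, so that assignment is forced.
Picking the cheapest available vet tech for each shift independently would cost €215, but that ignores the shift limits.
An optimal schedule: Mar 5→Watson, Mar 6→Ito, Mar 7→Ito, Mar 8→Quispe, Mar 9→Diallo, Mar 10→Diallo, Mar 11→Johansson.
Total: 25 + 50 + 50 + 30 + 45 + 45 + 35 = €280.

€280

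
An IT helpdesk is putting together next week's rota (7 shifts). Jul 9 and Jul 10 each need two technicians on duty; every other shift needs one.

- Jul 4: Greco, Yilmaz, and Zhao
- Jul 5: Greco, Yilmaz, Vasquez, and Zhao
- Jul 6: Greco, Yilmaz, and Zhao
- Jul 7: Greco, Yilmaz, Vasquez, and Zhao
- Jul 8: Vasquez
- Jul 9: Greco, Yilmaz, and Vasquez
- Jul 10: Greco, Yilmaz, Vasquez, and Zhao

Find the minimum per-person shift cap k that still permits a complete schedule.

3

With 4 technicians and 9 worker-slots to fill, someone must work at least ⌈9/4⌉ = 3 shifts, so k ≥ 3.
k = 3 works: Jul 4→Greco, Jul 5→Yilmaz, Jul 6→Greco, Jul 7→Yilmaz, Jul 8→Vasquez, Jul 9→Greco+Yilmaz, Jul 10→Vasquez+Zhao.
Loads: Greco 3, Yilmaz 3, Vasquez 2, Zhao 1 — all ≤ 3.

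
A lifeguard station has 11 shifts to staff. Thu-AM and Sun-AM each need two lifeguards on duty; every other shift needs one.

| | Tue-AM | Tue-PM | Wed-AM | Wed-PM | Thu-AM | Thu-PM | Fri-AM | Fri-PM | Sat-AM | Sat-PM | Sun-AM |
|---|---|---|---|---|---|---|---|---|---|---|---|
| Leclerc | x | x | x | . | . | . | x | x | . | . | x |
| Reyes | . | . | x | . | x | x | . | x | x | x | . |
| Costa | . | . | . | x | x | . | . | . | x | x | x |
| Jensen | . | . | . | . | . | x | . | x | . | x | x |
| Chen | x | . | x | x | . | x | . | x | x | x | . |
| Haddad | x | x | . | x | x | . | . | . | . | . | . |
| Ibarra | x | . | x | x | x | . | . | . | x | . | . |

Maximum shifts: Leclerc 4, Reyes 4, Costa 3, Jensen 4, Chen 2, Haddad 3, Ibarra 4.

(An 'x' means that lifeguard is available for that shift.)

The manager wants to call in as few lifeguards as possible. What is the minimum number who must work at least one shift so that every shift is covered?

4

13 slots to fill and no one can take more than 4, so at least ⌈13/4⌉ = 4 lifeguards are needed.
Leclerc, Reyes, Costa, and Jensen alone can cover everything: Tue-AM→Leclerc, Tue-PM→Leclerc, Wed-AM→Leclerc, Wed-PM→Costa, Thu-AM→Reyes+Costa, Thu-PM→Reyes, Fri-AM→Leclerc, Fri-PM→Reyes, Sat-AM→Reyes, Sat-PM→Jensen, Sun-AM→Costa+Jensen.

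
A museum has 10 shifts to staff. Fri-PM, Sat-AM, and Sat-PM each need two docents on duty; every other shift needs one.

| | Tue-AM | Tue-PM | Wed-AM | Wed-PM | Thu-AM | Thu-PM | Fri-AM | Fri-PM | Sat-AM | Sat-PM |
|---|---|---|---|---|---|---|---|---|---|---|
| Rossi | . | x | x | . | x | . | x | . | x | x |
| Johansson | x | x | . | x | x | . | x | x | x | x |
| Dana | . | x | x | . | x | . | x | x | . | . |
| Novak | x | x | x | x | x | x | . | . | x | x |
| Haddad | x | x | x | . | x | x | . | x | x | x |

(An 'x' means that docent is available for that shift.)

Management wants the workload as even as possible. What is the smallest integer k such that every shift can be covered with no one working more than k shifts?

With 5 docents and 13 worker-slots to fill, someone must work at least ⌈13/5⌉ = 3 shifts, so k ≥ 3.
k = 3 works: Tue-AM→Johansson, Tue-PM→Rossi, Wed-AM→Rossi, Wed-PM→Johansson, Thu-AM→Dana, Thu-PM→Novak, Fri-AM→Rossi, Fri-PM→Johansson+Dana, Sat-AM→Novak+Haddad, Sat-PM→Novak+Haddad.
Loads: Rossi 3, Johansson 3, Dana 2, Novak 3, Haddad 2 — all ≤ 3.

3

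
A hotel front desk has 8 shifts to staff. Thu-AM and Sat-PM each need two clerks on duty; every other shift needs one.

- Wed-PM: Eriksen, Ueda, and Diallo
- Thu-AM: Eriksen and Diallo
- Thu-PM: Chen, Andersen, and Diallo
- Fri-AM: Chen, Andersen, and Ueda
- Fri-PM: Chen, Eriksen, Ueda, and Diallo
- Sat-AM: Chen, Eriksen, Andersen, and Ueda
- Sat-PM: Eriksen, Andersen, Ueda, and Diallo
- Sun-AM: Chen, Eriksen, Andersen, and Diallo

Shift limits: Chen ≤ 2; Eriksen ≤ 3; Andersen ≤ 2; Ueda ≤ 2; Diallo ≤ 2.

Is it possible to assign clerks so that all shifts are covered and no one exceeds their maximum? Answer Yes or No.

Thu-AM can only be covered by Eriksen and Diallo, so that assignment is forced.
One valid schedule: Wed-PM→Eriksen, Thu-AM→Eriksen+Diallo, Thu-PM→Chen, Fri-AM→Chen, Fri-PM→Eriksen, Sat-AM→Andersen, Sat-PM→Ueda+Diallo, Sun-AM→Andersen.
Loads: Chen 2/2, Eriksen 3/3, Andersen 2/2, Ueda 1/2, Diallo 2/2 — all within limits.

Yes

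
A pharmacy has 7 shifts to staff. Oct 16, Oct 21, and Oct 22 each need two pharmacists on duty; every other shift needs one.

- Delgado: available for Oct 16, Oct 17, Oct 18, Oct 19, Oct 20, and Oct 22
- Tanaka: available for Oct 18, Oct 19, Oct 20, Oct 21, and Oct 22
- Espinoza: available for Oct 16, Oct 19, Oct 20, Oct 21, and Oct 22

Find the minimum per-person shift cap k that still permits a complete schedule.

4

With 3 pharmacists and 10 worker-slots to fill, someone must work at least ⌈10/3⌉ = 4 shifts, so k ≥ 4.
k = 4 works: Oct 16→Delgado+Espinoza, Oct 17→Delgado, Oct 18→Delgado, Oct 19→Delgado, Oct 20→Tanaka, Oct 21→Tanaka+Espinoza, Oct 22→Tanaka+Espinoza.
Loads: Delgado 4, Tanaka 3, Espinoza 3 — all ≤ 4.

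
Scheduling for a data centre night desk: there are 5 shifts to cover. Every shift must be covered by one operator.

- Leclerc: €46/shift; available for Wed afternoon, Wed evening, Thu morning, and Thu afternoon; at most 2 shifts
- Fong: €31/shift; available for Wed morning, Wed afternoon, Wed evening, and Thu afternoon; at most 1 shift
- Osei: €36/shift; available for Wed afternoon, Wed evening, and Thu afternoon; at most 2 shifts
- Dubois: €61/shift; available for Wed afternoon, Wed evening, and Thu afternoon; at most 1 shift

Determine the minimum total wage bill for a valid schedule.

€195

Wed morning can only be covered by Fong, so that assignment is forced.
Thu morning can only be covered by Leclerc, so that assignment is forced.
Picking the cheapest available operator for each shift independently would cost €170, but that ignores the shift limits.
An optimal schedule: Wed morning→Fong, Wed afternoon→Leclerc, Wed evening→Osei, Thu morning→Leclerc, Thu afternoon→Osei.
Total: 31 + 46 + 36 + 46 + 36 = €195.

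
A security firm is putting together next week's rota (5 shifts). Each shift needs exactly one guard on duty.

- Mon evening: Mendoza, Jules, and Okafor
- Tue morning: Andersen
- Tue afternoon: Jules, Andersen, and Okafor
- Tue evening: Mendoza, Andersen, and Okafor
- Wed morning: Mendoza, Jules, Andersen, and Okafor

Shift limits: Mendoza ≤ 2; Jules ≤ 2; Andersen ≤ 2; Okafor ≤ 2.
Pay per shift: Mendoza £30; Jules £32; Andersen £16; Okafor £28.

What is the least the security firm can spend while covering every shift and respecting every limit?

Tue morning can only be covered by Andersen, so that assignment is forced.
Picking the cheapest available guard for each shift independently would cost £92, but that ignores the shift limits.
An optimal schedule: Mon evening→Okafor, Tue morning→Andersen, Tue afternoon→Andersen, Tue evening→Okafor, Wed morning→Mendoza.
Total: 28 + 16 + 16 + 28 + 30 = £118.

£118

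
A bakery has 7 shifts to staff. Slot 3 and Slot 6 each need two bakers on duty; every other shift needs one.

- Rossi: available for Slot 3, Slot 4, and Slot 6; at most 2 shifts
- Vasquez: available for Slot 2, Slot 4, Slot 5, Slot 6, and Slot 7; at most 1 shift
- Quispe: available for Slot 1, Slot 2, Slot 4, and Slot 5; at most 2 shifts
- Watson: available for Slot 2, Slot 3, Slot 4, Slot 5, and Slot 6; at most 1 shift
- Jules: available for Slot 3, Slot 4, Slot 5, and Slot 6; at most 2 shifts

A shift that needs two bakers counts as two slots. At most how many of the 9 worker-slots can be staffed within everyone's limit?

Total capacity across all bakers is 2+1+2+1+2 = 8, and 9 slots are needed, so at most 8 can be filled.
An assignment achieving 8: Slot 1→Quispe, Slot 2→Quispe, Slot 3→Rossi+Watson, Slot 5→Jules, Slot 6→Rossi+Jules, Slot 7→Vasquez.
Loads: Rossi 2/2, Vasquez 1/1, Quispe 2/2, Watson 1/1, Jules 2/2.

8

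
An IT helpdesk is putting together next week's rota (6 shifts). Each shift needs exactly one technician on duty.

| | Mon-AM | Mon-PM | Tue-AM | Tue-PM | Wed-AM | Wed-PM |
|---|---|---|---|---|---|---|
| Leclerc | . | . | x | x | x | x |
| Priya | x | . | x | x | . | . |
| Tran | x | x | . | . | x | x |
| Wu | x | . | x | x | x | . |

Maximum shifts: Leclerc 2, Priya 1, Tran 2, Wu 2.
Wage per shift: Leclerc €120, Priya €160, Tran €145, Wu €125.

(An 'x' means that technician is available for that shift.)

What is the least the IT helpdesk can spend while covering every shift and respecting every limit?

€780

Mon-PM can only be covered by Tran, so that assignment is forced.
Picking the cheapest available technician for each shift independently would cost €750, but that ignores the shift limits.
An optimal schedule: Mon-AM→Wu, Mon-PM→Tran, Tue-AM→Leclerc, Tue-PM→Wu, Wed-AM→Tran, Wed-PM→Leclerc.
Total: 125 + 145 + 120 + 125 + 145 + 120 = €780.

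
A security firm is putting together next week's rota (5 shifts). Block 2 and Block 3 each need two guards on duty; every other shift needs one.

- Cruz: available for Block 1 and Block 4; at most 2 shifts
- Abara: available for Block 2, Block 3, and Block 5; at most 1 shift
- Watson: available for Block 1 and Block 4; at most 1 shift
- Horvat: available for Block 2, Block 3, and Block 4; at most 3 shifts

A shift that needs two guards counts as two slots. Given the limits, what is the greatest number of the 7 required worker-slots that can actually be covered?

Total capacity across all guards is 2+1+1+3 = 7, and 7 slots are needed, so at most 7 can be filled.
Shifts {Block 2, Block 3} need 4 slots but only Abara and Horvat are available for them, supplying at most 3 — so at least 1 slot must go unfilled.
An assignment achieving 5: Block 1→Cruz, Block 2→Horvat, Block 3→Horvat, Block 4→Cruz, Block 5→Abara.
Loads: Cruz 2/2, Abara 1/1, Watson 0/1, Horvat 2/3.

5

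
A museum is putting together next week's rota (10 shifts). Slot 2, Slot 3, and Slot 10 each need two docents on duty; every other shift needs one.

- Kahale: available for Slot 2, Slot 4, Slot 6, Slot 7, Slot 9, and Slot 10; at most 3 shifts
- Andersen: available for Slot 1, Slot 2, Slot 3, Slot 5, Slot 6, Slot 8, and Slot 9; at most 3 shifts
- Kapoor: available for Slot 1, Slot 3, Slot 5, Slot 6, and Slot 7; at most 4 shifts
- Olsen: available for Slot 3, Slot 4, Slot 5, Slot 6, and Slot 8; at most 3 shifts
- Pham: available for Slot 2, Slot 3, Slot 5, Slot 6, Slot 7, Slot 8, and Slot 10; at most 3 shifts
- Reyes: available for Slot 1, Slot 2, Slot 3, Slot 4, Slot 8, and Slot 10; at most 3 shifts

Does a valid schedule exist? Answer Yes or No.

One valid schedule: Slot 1→Andersen, Slot 2→Pham+Reyes, Slot 3→Kapoor+Olsen, Slot 4→Kahale, Slot 5→Andersen, Slot 6→Kapoor, Slot 7→Kahale, Slot 8→Andersen, Slot 9→Kahale, Slot 10→Pham+Reyes.
Loads: Kahale 3/3, Andersen 3/3, Kapoor 2/4, Olsen 1/3, Pham 2/3, Reyes 2/3 — all within limits.

Yes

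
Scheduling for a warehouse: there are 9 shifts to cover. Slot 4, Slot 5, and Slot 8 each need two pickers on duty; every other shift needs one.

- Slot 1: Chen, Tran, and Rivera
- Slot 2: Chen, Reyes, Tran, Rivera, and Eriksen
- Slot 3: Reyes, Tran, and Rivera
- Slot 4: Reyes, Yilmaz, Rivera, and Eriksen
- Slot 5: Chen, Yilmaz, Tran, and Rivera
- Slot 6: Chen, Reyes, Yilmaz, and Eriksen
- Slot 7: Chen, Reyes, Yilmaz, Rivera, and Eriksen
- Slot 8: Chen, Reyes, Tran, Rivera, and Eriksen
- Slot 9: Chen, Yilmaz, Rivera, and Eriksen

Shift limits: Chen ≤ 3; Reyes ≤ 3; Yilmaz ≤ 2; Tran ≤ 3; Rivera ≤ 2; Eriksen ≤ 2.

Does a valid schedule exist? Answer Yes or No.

One valid schedule: Slot 1→Chen, Slot 2→Reyes, Slot 3→Reyes, Slot 4→Yilmaz+Rivera, Slot 5→Yilmaz+Tran, Slot 6→Chen, Slot 7→Reyes, Slot 8→Tran+Rivera, Slot 9→Chen.
Loads: Chen 3/3, Reyes 3/3, Yilmaz 2/2, Tran 2/3, Rivera 2/2, Eriksen 0/2 — all within limits.

Yes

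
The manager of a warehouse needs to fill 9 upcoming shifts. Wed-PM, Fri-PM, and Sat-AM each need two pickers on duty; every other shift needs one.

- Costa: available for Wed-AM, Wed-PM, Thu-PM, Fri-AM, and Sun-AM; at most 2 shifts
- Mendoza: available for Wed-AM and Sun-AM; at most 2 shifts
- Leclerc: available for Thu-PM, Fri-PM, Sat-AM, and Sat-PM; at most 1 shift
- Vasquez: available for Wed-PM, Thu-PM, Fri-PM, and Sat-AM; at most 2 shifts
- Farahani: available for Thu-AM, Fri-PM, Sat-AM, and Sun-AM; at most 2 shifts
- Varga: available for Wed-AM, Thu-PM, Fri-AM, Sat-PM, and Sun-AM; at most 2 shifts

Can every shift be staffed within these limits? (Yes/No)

Shifts {Wed-PM, Thu-AM, Fri-PM, Sat-AM} need 7 worker-slots in total, but the pickers available for any of those shifts (Costa, Leclerc, Vasquez, and Farahani) can supply at most 6 among them. So no valid schedule exists.

No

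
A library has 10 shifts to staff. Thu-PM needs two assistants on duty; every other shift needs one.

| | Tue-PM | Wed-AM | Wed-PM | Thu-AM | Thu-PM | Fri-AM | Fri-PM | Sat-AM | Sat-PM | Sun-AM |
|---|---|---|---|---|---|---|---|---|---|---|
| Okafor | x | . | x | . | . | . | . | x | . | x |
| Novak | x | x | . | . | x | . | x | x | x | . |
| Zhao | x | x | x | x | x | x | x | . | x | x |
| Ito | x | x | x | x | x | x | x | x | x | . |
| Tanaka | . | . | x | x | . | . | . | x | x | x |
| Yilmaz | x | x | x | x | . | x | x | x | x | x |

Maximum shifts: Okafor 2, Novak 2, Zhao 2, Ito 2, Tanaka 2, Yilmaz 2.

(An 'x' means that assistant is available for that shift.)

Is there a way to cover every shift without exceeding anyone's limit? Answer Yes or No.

One valid schedule: Tue-PM→Okafor, Wed-AM→Novak, Wed-PM→Tanaka, Thu-AM→Ito, Thu-PM→Novak+Zhao, Fri-AM→Zhao, Fri-PM→Ito, Sat-AM→Tanaka, Sat-PM→Yilmaz, Sun-AM→Okafor.
Loads: Okafor 2/2, Novak 2/2, Zhao 2/2, Ito 2/2, Tanaka 2/2, Yilmaz 1/2 — all within limits.

Yes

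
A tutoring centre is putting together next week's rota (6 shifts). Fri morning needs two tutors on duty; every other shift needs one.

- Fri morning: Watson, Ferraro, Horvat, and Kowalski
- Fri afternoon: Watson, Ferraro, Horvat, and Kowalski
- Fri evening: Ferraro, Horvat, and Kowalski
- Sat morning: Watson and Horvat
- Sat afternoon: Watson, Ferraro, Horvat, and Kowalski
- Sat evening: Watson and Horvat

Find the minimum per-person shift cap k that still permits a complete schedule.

2

With 4 tutors and 7 worker-slots to fill, someone must work at least ⌈7/4⌉ = 2 shifts, so k ≥ 2.
k = 2 works: Fri morning→Horvat+Kowalski, Fri afternoon→Ferraro, Fri evening→Ferraro, Sat morning→Watson, Sat afternoon→Horvat, Sat evening→Watson.
Loads: Watson 2, Ferraro 2, Horvat 2, Kowalski 1 — all ≤ 2.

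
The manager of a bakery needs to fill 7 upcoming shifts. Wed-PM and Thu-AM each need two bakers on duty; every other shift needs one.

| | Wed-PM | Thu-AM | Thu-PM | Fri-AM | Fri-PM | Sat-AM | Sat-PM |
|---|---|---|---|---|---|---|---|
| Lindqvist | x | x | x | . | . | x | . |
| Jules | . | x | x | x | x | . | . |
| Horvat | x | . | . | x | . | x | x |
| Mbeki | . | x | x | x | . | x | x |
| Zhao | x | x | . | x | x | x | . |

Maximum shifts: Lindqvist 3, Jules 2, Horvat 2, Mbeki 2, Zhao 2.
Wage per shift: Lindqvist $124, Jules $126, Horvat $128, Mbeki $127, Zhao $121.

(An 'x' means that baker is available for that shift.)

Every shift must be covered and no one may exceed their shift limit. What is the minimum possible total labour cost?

$1120

Picking the cheapest available baker for each shift independently would cost $1104, but that ignores the shift limits.
An optimal schedule: Wed-PM→Zhao+Lindqvist, Thu-AM→Jules+Mbeki, Thu-PM→Lindqvist, Fri-AM→Jules, Fri-PM→Zhao, Sat-AM→Lindqvist, Sat-PM→Mbeki.
Total: 121 + 124 + 126 + 127 + 124 + 126 + 121 + 124 + 127 = $1120.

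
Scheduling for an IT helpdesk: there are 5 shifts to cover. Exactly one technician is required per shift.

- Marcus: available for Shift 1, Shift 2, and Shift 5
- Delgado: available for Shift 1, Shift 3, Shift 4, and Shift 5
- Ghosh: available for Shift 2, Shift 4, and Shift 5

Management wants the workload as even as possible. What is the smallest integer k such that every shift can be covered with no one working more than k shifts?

With 3 technicians and 5 worker-slots to fill, someone must work at least ⌈5/3⌉ = 2 shifts, so k ≥ 2.
k = 2 works: Shift 1→Marcus, Shift 2→Marcus, Shift 3→Delgado, Shift 4→Delgado, Shift 5→Ghosh.
Loads: Marcus 2, Delgado 2, Ghosh 1 — all ≤ 2.

2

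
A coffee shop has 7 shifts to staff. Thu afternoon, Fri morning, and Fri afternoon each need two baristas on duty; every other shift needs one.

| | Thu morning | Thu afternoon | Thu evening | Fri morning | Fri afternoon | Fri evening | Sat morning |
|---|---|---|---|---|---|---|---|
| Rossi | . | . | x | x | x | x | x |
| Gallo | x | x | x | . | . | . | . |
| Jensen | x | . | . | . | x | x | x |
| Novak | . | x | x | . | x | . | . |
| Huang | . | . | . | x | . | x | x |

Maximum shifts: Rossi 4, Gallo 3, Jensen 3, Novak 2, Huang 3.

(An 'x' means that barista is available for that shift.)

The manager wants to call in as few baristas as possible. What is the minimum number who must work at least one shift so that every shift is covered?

10 slots to fill and no one can take more than 4, so at least ⌈10/4⌉ = 3 baristas are needed.
Shifts {Thu afternoon, Fri morning} need 4 slots, but among the baristas available for them (Rossi, Gallo, Novak, and Huang) any 3 together supply at most 3. So 3 baristas are not enough.
Rossi, Gallo, Novak, and Huang alone can cover everything: Thu morning→Gallo, Thu afternoon→Gallo+Novak, Thu evening→Gallo, Fri morning→Rossi+Huang, Fri afternoon→Rossi+Novak, Fri evening→Rossi, Sat morning→Rossi.

4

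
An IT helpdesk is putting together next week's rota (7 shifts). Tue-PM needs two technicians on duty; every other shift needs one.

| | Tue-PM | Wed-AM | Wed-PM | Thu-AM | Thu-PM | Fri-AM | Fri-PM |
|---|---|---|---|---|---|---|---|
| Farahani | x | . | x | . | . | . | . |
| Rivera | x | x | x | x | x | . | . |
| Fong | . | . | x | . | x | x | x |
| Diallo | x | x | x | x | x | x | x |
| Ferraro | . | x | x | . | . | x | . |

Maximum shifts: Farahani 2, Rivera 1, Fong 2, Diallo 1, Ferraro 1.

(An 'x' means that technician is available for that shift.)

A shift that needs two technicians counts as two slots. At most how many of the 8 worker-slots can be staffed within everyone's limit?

7

Total capacity across all technicians is 2+1+2+1+1 = 7, and 8 slots are needed, so at most 7 can be filled.
An assignment achieving 7: Tue-PM→Farahani+Diallo, Wed-AM→Ferraro, Wed-PM→Farahani, Thu-AM→Rivera, Thu-PM→Fong, Fri-PM→Fong.
Loads: Farahani 2/2, Rivera 1/1, Fong 2/2, Diallo 1/1, Ferraro 1/1.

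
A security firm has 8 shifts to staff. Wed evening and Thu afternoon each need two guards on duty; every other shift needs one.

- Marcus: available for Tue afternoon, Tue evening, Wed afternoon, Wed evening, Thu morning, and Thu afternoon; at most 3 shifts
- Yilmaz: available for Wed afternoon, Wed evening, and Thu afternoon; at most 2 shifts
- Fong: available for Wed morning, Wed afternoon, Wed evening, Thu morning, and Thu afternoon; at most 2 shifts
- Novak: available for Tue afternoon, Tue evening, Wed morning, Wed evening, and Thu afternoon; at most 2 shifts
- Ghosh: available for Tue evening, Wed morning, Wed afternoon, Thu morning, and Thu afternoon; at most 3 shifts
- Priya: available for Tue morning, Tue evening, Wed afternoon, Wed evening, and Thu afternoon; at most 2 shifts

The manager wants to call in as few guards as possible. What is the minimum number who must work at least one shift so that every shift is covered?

10 slots to fill and no one can take more than 3, so at least ⌈10/3⌉ = 4 guards are needed.
Marcus, Yilmaz, Ghosh, and Priya alone can cover everything: Tue morning→Priya, Tue afternoon→Marcus, Tue evening→Marcus, Wed morning→Ghosh, Wed afternoon→Ghosh, Wed evening→Yilmaz+Priya, Thu morning→Marcus, Thu afternoon→Yilmaz+Ghosh.

4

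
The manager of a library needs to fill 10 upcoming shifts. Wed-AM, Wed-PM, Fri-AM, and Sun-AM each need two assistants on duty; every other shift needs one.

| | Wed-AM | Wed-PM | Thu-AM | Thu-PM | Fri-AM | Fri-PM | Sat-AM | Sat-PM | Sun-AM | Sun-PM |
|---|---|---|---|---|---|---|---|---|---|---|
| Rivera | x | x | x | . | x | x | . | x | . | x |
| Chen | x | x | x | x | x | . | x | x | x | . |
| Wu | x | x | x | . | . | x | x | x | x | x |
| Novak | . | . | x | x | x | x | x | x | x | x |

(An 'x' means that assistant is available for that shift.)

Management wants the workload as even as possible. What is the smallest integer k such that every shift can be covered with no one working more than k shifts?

With 4 assistants and 14 worker-slots to fill, someone must work at least ⌈14/4⌉ = 4 shifts, so k ≥ 4.
k = 4 works: Wed-AM→Rivera+Chen, Wed-PM→Rivera+Chen, Thu-AM→Wu, Thu-PM→Chen, Fri-AM→Rivera+Chen, Fri-PM→Rivera, Sat-AM→Wu, Sat-PM→Novak, Sun-AM→Wu+Novak, Sun-PM→Wu.
Loads: Rivera 4, Chen 4, Wu 4, Novak 2 — all ≤ 4.

4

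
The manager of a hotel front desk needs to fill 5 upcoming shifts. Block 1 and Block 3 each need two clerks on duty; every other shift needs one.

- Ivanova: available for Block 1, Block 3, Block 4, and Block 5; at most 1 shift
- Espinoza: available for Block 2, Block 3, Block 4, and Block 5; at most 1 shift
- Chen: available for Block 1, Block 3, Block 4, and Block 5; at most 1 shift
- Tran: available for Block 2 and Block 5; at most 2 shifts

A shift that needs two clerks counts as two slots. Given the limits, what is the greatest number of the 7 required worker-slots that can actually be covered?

Total capacity across all clerks is 1+1+1+2 = 5, and 7 slots are needed, so at most 5 can be filled.
An assignment achieving 5: Block 1→Ivanova+Chen, Block 2→Tran, Block 3→Espinoza, Block 5→Tran.
Loads: Ivanova 1/1, Espinoza 1/1, Chen 1/1, Tran 2/2.

5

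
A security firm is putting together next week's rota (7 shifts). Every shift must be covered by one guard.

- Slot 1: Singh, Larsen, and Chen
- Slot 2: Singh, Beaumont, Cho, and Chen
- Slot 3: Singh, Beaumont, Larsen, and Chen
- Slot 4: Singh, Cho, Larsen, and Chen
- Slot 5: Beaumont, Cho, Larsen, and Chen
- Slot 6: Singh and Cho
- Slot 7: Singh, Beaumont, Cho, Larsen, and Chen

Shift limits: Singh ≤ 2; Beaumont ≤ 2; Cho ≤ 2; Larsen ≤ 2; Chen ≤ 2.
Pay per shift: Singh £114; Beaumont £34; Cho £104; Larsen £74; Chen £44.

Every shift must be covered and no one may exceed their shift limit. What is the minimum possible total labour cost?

Picking the cheapest available guard for each shift independently would cost £328, but that ignores the shift limits.
An optimal schedule: Slot 1→Chen, Slot 2→Beaumont, Slot 3→Beaumont, Slot 4→Chen, Slot 5→Larsen, Slot 6→Cho, Slot 7→Larsen.
Total: 44 + 34 + 34 + 44 + 74 + 104 + 74 = £408.

£408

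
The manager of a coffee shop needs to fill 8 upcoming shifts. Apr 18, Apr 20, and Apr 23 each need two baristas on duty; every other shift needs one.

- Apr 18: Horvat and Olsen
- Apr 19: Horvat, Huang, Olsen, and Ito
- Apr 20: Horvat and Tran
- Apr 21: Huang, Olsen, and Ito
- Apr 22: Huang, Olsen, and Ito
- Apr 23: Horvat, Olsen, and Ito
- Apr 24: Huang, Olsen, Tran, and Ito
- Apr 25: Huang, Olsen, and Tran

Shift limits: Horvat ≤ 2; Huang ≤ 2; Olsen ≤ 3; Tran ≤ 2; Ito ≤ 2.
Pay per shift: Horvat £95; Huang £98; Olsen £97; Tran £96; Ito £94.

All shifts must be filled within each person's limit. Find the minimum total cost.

Apr 18 can only be covered by Horvat and Olsen, so that assignment is forced.
Apr 20 can only be covered by Horvat and Tran, so that assignment is forced.
Picking the cheapest available barista for each shift independently would cost £1044, but that ignores the shift limits.
An optimal schedule: Apr 18→Horvat+Olsen, Apr 19→Ito, Apr 20→Horvat+Tran, Apr 21→Huang, Apr 22→Huang, Apr 23→Olsen+Ito, Apr 24→Tran, Apr 25→Olsen.
Total: 95 + 97 + 94 + 95 + 96 + 98 + 98 + 97 + 94 + 96 + 97 = £1057.

£1057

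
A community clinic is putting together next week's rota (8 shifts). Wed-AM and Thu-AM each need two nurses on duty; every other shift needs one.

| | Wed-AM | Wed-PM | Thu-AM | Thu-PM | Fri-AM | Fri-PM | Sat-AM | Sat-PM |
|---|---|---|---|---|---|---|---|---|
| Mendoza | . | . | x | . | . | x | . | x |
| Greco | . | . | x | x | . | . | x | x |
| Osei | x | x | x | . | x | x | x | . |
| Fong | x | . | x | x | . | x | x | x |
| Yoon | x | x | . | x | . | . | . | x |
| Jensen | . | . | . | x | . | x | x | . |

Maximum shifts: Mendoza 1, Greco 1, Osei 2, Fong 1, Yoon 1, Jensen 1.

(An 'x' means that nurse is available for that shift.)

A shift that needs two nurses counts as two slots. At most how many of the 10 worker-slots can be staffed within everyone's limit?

Total capacity across all nurses is 1+1+2+1+1+1 = 7, and 10 slots are needed, so at most 7 can be filled.
An assignment achieving 7: Wed-AM→Fong+Yoon, Wed-PM→Osei, Thu-AM→Mendoza+Greco, Thu-PM→Jensen, Fri-AM→Osei.
Loads: Mendoza 1/1, Greco 1/1, Osei 2/2, Fong 1/1, Yoon 1/1, Jensen 1/1.

7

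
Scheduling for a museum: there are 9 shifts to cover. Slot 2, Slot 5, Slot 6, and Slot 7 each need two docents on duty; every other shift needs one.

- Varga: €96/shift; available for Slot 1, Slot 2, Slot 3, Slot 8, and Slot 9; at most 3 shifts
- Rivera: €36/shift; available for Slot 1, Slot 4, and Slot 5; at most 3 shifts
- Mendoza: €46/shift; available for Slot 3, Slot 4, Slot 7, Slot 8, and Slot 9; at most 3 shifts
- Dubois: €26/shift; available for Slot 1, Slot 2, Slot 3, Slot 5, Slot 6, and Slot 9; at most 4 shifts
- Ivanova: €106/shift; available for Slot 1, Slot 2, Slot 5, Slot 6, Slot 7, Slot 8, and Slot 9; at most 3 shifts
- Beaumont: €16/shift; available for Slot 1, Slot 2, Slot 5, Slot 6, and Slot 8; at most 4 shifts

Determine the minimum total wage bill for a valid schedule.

Slot 7 can only be covered by Mendoza and Ivanova, so that assignment is forced.
Picking the cheapest available docent for each shift independently would cost €398, but that ignores the shift limits.
An optimal schedule: Slot 1→Rivera, Slot 2→Beaumont+Dubois, Slot 3→Dubois, Slot 4→Rivera, Slot 5→Beaumont+Rivera, Slot 6→Beaumont+Dubois, Slot 7→Mendoza+Ivanova, Slot 8→Beaumont, Slot 9→Dubois.
Total: 36 + 16 + 26 + 26 + 36 + 16 + 36 + 16 + 26 + 46 + 106 + 16 + 26 = €428.

€428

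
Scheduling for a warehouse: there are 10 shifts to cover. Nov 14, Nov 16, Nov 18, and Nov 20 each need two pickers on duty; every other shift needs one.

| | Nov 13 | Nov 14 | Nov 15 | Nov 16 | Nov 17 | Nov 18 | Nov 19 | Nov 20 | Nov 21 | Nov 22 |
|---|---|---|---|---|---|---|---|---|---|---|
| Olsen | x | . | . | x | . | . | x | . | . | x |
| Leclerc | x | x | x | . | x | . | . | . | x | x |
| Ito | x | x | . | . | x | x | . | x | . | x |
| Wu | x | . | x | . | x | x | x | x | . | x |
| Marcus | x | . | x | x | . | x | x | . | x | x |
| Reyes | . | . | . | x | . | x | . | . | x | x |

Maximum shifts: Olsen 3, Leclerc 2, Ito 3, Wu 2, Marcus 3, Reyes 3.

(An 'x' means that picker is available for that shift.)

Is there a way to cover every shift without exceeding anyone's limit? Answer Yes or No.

Yes

Nov 14 can only be covered by Leclerc and Ito, so that assignment is forced.
Nov 20 can only be covered by Ito and Wu, so that assignment is forced.
One valid schedule: Nov 13→Olsen, Nov 14→Leclerc+Ito, Nov 15→Leclerc, Nov 16→Olsen+Marcus, Nov 17→Ito, Nov 18→Wu+Marcus, Nov 19→Olsen, Nov 20→Ito+Wu, Nov 21→Marcus, Nov 22→Reyes.
Loads: Olsen 3/3, Leclerc 2/2, Ito 3/3, Wu 2/2, Marcus 3/3, Reyes 1/3 — all within limits.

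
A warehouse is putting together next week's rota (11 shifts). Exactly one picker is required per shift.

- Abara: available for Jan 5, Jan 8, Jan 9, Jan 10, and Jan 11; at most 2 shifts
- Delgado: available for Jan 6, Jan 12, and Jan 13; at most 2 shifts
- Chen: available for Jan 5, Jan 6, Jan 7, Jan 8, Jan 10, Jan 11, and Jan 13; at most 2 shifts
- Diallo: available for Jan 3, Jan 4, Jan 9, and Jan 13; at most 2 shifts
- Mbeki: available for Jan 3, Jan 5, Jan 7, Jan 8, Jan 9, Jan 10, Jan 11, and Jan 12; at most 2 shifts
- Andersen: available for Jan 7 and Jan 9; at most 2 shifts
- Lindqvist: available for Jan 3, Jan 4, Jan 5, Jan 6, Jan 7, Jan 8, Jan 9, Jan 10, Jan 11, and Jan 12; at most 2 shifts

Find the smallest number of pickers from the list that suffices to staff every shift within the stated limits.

11 slots to fill and no one can take more than 2, so at least ⌈11/2⌉ = 6 pickers are needed.
Abara, Delgado, Chen, Diallo, Mbeki, and Andersen alone can cover everything: Jan 3→Diallo, Jan 4→Diallo, Jan 5→Abara, Jan 6→Delgado, Jan 7→Chen, Jan 8→Abara, Jan 9→Andersen, Jan 10→Mbeki, Jan 11→Mbeki, Jan 12→Delgado, Jan 13→Chen.

6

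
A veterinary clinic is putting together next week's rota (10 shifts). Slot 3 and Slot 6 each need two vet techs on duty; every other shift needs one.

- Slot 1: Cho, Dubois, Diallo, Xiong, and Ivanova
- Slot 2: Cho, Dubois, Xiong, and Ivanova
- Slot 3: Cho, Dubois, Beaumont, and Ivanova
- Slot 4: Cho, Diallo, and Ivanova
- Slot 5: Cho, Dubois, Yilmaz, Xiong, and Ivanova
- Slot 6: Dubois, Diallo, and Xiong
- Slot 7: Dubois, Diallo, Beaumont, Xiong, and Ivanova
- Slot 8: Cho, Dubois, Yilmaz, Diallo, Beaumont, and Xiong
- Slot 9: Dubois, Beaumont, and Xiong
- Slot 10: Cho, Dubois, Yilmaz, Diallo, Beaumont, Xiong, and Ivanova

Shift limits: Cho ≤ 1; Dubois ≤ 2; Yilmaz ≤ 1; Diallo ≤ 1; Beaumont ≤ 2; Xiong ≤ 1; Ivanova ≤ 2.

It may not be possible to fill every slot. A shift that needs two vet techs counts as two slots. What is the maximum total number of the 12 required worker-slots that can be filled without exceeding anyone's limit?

Total capacity across all vet techs is 1+2+1+1+2+1+2 = 10, and 12 slots are needed, so at most 10 can be filled.
An assignment achieving 10: Slot 1→Ivanova, Slot 2→Xiong, Slot 3→Beaumont+Ivanova, Slot 4→Cho, Slot 5→Yilmaz, Slot 6→Dubois+Diallo, Slot 7→Beaumont, Slot 9→Dubois.
Loads: Cho 1/1, Dubois 2/2, Yilmaz 1/1, Diallo 1/1, Beaumont 2/2, Xiong 1/1, Ivanova 2/2.

10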